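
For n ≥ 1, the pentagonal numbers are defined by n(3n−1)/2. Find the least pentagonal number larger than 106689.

Solve n(3n−1)/2 > 106689 for integer n.
The largest n with value ≤ 106689 is 266 (since 106001 ≤ 106689 < 106800), so the first above is n = 267, value 106800.

106800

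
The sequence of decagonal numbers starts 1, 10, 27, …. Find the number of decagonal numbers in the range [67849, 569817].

The n-th decagonal number is n(4n−3).
Smallest index with value ≥ 67849: n = 131 (giving 68251).
Largest index with value ≤ 569817: n = 377 (giving 567385).
Indices 131 through 377: 247 terms.

247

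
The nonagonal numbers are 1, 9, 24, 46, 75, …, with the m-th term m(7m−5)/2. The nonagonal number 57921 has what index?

Set n(7n−5)/2 = 57921, giving 7n² − 5n − 115842 = 0.
The discriminant is 25 + 56·57921 = 3243601, and √3243601 = 1801.
So n = (5 + 1801) / 14 = 1806/14 = 129.
Check: 129·(7·129 − 5)/2 = 57921. ✓

129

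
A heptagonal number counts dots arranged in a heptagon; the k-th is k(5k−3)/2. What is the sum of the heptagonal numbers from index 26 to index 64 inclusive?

207155

Σ i(5i−3)/2 = (5Σi² − 3Σi) / 2 over i = 26..64.
Σi = 2080 − 325 = 1755 and Σi² = 89440 − 5525 = 83915.
(5·83915 − 3·1755) / 2 = 414310/2 = 207155.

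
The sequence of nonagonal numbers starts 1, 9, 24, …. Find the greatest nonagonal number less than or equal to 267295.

Solve n(7n−5)/2 ≤ 267295 for integer n.
n = 276 gives 265926 ≤ 267295, while n = 277 gives 267859 > 267295; so the answer is 265926.

265926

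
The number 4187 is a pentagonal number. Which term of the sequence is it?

53

Set n(3n−1)/2 = 4187, giving 3n² − n − 8374 = 0.
The discriminant is 1 + 24·4187 = 100489, and √100489 = 317.
So n = (1 + 317) / 6 = 318/6 = 53.
Check: 53·(3·53 − 1)/2 = 4187. ✓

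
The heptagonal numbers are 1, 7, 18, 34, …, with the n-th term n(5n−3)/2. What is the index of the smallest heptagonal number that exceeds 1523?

Solve n(5n−3)/2 > 1523 for integer n.
The largest n with value ≤ 1523 is 24 (since 1404 ≤ 1523 < 1525), so the first above is n = 25, value 1525.

25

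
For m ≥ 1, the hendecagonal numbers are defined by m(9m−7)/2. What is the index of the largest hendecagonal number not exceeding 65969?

Solve n(9n−7)/2 ≤ 65969 for integer n.
n = 121 gives 65461 ≤ 65969, while n = 122 gives 66551 > 65969; so the answer is index 121.

121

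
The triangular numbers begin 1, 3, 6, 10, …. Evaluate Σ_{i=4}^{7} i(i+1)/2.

74

Σ i(i+1)/2 = (Σi² + Σi) / 2 over i = 4..7.
Σi = 28 − 6 = 22 and Σi² = 140 − 14 = 126.
(1·126 + 1·22) / 2 = 148/2 = 74.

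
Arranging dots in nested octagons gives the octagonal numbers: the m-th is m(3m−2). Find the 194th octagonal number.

The 194th octagonal number is n(3n−2) with n = 194.
194·(3·194 − 2) = 194·580 = 112520.

112520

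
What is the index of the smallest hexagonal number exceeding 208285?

Solve n(2n−1) > 208285 for integer n.
The largest n with value ≤ 208285 is 322 (since 207046 ≤ 208285 < 208335), so the first above is n = 323, value 208335.

323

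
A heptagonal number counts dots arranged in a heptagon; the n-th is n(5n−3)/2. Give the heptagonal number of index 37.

3367

37·(5·37 − 3)/2 = 37·182/2 = 37·91 = 3367.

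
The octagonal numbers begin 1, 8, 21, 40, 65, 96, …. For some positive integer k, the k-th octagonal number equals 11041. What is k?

Set n(3n−2) = 11041, giving 3n² − 2n − 11041 = 0.
So n = (2 + 364) / 6 = 366/6 = 61.

61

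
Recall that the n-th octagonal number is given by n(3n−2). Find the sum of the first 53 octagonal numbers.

Σ i(3i−2) = 3Σi² − 2Σi over i = 1..53.
Σi = 1431 and Σi² = 51039.
3·51039 − 2·1431 = 150255.

150255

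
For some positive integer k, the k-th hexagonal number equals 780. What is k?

Set n(2n−1) = 780, giving 2n² − n − 780 = 0.
The discriminant is 1 + 8·780 = 6241, and √6241 = 79.
So n = (1 + 79) / 4 = 80/4 = 20.
Check: 20·(2·20 − 1) = 780. ✓

20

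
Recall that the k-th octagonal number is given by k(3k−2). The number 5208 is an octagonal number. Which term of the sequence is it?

Set n(3n−2) = 5208, giving 3n² − 2n − 5208 = 0.
The discriminant is 4 + 12·5208 = 62500, and √62500 = 250.
So n = (2 + 250) / 6 = 252/6 = 42.

42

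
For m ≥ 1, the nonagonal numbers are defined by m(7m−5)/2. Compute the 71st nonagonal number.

17466

The 71st nonagonal number is n(7n−5)/2 with n = 71.
71·(7·71 − 5)/2 = 71·492/2 = 71·246 = 17466.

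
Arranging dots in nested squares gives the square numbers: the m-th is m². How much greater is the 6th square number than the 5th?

n² − (n−1)² = 2n − 1, so 6² − 5² = 2·6 − 1 = 11.

11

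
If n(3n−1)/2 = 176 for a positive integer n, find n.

Set n(3n−1)/2 = 176, giving 3n² − n − 352 = 0.
So n = (1 + 65) / 6 = 66/6 = 11.

11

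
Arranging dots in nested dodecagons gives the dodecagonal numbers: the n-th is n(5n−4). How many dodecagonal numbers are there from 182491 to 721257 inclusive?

189

The n-th dodecagonal number is n(5n−4).
Smallest index with value ≥ 182491: n = 192 (giving 183552).
Largest index with value ≤ 721257: n = 380 (giving 720480).
Indices 192 through 380: 189 terms.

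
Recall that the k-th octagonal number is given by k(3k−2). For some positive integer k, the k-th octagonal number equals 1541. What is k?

Set n(3n−2) = 1541, giving 3n² − 2n − 1541 = 0.
So n = (2 + 136) / 6 = 138/6 = 23.

23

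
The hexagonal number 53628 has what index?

Set n(2n−1) = 53628, giving 2n² − n − 53628 = 0.
So n = (1 + 655) / 4 = 656/4 = 164.
Check: 164·(2·164 − 1) = 53628. ✓

164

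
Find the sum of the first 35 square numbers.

14910

Σ_{i=1}^{35} i² = 35·36·71/6 = 14910.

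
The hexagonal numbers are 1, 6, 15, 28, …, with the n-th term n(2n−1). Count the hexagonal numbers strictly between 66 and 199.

4

The n-th hexagonal number is n(2n−1).
Smallest index with value > 66: n = 7 (giving 91).
Largest index with value < 199: n = 10 (giving 190).
Indices 7 through 10: 4 terms.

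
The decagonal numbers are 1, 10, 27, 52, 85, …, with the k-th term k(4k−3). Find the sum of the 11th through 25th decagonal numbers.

Σ i(4i−3) = 4Σi² − 3Σi over i = 11..25.
Σi = 325 − 55 = 270 and Σi² = 5525 − 385 = 5140.
4·5140 − 3·270 = 19750.

19750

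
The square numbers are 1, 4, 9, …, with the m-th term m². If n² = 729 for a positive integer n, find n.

27

We need n² = 729, so n = √729 = 27.
Check: 27² = 729. ✓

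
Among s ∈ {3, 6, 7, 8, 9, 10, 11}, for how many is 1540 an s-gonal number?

3

s = 3: P(3, 55) = 1540. ✓
s = 6: P(6, 28) = 1540. ✓
s = 7: P(7, 25) = 1525 and P(7, 26) = 1651; 1540 is not s-gonal.
s = 8: P(8, 22) = 1408 and P(8, 23) = 1541; 1540 is not s-gonal.
s = 9: P(9, 21) = 1491 and P(9, 22) = 1639; 1540 is not s-gonal.
s = 10: P(10, 20) = 1540. ✓
s = 11: P(11, 18) = 1395 and P(11, 19) = 1558; 1540 is not s-gonal.
Hits: s ∈ {3, 6, 10} → 3.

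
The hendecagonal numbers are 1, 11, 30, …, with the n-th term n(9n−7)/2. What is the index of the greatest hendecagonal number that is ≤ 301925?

259

Solve n(9n−7)/2 ≤ 301925 for integer n.
n = 259 gives 300958 ≤ 301925, while n = 260 gives 303290 > 301925; so the answer is index 259.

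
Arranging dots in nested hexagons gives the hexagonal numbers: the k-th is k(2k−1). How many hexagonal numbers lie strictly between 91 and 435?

The n-th hexagonal number is n(2n−1).
Smallest index with value > 91: n = 8 (giving 120).
Largest index with value < 435: n = 14 (giving 378).
Indices 8 through 14: 7 terms.

7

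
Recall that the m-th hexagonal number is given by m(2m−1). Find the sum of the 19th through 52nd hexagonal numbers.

91035

Σ i(2i−1) = 2Σi² − Σi over i = 19..52.
Σi = 1378 − 171 = 1207 and Σi² = 48230 − 2109 = 46121.
2·46121 − 1·1207 = 91035.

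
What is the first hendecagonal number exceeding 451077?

451091

Solve n(9n−7)/2 > 451077 for integer n.
The largest n with value ≤ 451077 is 316 (since 448246 ≤ 451077 < 451091), so the first above is n = 317, value 451091.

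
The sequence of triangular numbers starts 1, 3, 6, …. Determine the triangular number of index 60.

60·61/2 = 3660/2 = 1830.

1830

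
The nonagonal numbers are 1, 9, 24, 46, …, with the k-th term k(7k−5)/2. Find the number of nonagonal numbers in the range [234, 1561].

The n-th nonagonal number is n(7n−5)/2.
Smallest index with value ≥ 234: n = 9 (giving 261).
Largest index with value ≤ 1561: n = 21 (giving 1491).
Indices 9 through 21: 13 terms.

13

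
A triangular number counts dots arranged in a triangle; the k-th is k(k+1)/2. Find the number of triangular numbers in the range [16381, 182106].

423

The n-th triangular number is n(n+1)/2.
Smallest index with value ≥ 16381: n = 181 (giving 16471).
Largest index with value ≤ 182106: n = 603 (giving 182106).
Indices 181 through 603: 423 terms.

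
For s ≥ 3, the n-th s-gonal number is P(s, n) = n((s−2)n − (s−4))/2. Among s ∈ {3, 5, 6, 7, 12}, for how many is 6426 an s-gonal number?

s = 3: P(3, 112) = 6328 and P(3, 113) = 6441; 6426 is not s-gonal.
s = 5: P(5, 65) = 6305 and P(5, 66) = 6501; 6426 is not s-gonal.
s = 6: P(6, 56) = 6216 and P(6, 57) = 6441; 6426 is not s-gonal.
s = 7: P(7, 51) = 6426. ✓
s = 12: P(12, 36) = 6336 and P(12, 37) = 6697; 6426 is not s-gonal.
Hits: s ∈ {7} → 1.

1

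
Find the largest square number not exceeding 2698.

Solve n² ≤ 2698 for integer n.
n = 51 gives 2601 ≤ 2698, while n = 52 gives 2704 > 2698; so the answer is 2601.

2601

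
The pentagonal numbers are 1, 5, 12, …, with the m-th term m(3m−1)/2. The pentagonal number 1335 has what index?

30

Set n(3n−1)/2 = 1335, giving 3n² − n − 2670 = 0.
The discriminant is 1 + 24·1335 = 32041, and √32041 = 179.
So n = (1 + 179) / 6 = 180/6 = 30.
Check: 30·(3·30 − 1)/2 = 1335. ✓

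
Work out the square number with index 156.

24336

156² = 24336.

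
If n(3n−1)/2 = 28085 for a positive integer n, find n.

Set n(3n−1)/2 = 28085, giving 3n² − n − 56170 = 0.
The discriminant is 1 + 24·28085 = 674041, and √674041 = 821.
So n = (1 + 821) / 6 = 822/6 = 137.
Check: 137·(3·137 − 1)/2 = 28085. ✓

137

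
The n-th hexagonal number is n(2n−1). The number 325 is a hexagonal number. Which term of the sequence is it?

13

Set n(2n−1) = 325, giving 2n² − n − 325 = 0.
The discriminant is 1 + 8·325 = 2601, and √2601 = 51.
So n = (1 + 51) / 4 = 52/4 = 13.
Check: 13·(2·13 − 1) = 325. ✓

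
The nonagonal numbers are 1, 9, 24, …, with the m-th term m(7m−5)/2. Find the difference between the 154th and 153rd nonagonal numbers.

Consecutive nonagonal numbers differ by 7n − 6: here 7·154 − 6 = 1072.

1072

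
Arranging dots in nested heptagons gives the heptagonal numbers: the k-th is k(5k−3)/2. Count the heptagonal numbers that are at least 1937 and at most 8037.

The n-th heptagonal number is n(5n−3)/2.
Smallest index with value ≥ 1937: n = 29 (giving 2059).
Largest index with value ≤ 8037: n = 57 (giving 8037).
Indices 29 through 57: 29 terms.

29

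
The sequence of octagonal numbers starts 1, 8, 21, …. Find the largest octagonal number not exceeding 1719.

Solve n(3n−2) ≤ 1719 for integer n.
n = 24 gives 1680 ≤ 1719, while n = 25 gives 1825 > 1719; so the answer is 1680.

1680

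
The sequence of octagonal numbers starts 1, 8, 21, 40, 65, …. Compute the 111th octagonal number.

The 111th octagonal number is n(3n−2) with n = 111.
111·(3·111 − 2) = 111·331 = 36741.

36741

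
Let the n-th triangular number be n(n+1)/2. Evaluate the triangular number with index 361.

65341

The 361st triangular number is n(n+1)/2 with n = 361.
361·362/2 = 130682/2 = 65341.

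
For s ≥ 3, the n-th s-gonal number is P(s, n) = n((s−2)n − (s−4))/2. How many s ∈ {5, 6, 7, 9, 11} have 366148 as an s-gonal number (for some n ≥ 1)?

1

s = 5: P(5, 494) = 365807 and P(5, 495) = 367290; 366148 is not s-gonal.
s = 6: P(6, 428) = 365940 and P(6, 429) = 367653; 366148 is not s-gonal.
s = 7: P(7, 383) = 366148. ✓
s = 9: P(9, 323) = 364344 and P(9, 324) = 366606; 366148 is not s-gonal.
s = 11: P(11, 285) = 364515 and P(11, 286) = 367081; 366148 is not s-gonal.
Hits: s ∈ {7} → 1.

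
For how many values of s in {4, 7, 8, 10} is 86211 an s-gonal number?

s = 4: P(4, 293) = 85849 and P(4, 294) = 86436; 86211 is not s-gonal.
s = 7: P(7, 186) = 86211. ✓
s = 8: P(8, 169) = 85345 and P(8, 170) = 86360; 86211 is not s-gonal.
s = 10: P(10, 147) = 85995 and P(10, 148) = 87172; 86211 is not s-gonal.
Hits: s ∈ {7} → 1.

1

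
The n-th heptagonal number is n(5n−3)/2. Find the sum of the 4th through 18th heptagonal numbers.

4990

Σ i(5i−3)/2 = (5Σi² − 3Σi) / 2 over i = 4..18.
Σi = 171 − 6 = 165 and Σi² = 2109 − 14 = 2095.
(5·2095 − 3·165) / 2 = 9980/2 = 4990.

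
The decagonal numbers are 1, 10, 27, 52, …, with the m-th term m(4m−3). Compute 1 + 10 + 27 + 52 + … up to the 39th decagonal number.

Σ i(4i−3) = 4Σi² − 3Σi over i = 1..39.
Σi = 780 and Σi² = 20540.
4·20540 − 3·780 = 79820.

79820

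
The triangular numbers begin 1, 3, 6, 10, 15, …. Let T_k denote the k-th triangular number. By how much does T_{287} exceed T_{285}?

287·288/2 = 41328 and 285·286/2 = 40755.
Difference: 41328 − 40755 = 573.

573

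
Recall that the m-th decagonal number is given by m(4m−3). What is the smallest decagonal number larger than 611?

637

Solve n(4n−3) > 611 for integer n.
The largest n with value ≤ 611 is 12 (since 540 ≤ 611 < 637), so the first above is n = 13, value 637.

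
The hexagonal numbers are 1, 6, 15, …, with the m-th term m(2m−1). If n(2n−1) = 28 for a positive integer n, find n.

Set n(2n−1) = 28, giving 2n² − n − 28 = 0.
The discriminant is 1 + 8·28 = 225, and √225 = 15.
So n = (1 + 15) / 4 = 16/4 = 4.

4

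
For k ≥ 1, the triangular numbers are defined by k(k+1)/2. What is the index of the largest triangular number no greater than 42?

Solve n(n+1)/2 ≤ 42 for integer n.
n = 8 gives 36 ≤ 42, while n = 9 gives 45 > 42; so the answer is index 8.

8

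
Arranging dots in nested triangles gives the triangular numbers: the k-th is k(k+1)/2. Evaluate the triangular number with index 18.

18·19/2 = 342/2 = 171.

171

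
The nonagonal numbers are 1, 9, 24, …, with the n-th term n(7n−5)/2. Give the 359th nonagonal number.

450186

359·(7·359 − 5)/2 = 359·2508/2 = 359·1254 = 450186.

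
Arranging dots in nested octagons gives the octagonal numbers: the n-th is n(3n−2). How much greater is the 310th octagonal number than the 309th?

Consecutive octagonal numbers differ by 6n − 5: here 6·310 − 5 = 1855.

1855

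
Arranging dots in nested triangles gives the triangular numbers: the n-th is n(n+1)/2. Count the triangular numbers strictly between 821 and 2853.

The n-th triangular number is n(n+1)/2.
Smallest index with value > 821: n = 41 (giving 861).
Largest index with value < 2853: n = 75 (giving 2850).
Indices 41 through 75: 35 terms.

35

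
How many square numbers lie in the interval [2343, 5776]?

28

The n-th square number is n².
Smallest index with value ≥ 2343: n = 49 (giving 2401).
Largest index with value ≤ 5776: n = 76 (giving 5776).
Indices 49 through 76: 28 terms.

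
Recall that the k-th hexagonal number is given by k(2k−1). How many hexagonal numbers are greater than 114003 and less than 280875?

135

The n-th hexagonal number is n(2n−1).
Smallest index with value > 114003: n = 240 (giving 114960).
Largest index with value < 280875: n = 374 (giving 279378).
Indices 240 through 374: 135 terms.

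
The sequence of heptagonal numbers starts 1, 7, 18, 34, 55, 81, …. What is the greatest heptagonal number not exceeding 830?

783

Solve n(5n−3)/2 ≤ 830 for integer n.
n = 18 gives 783 ≤ 830, while n = 19 gives 874 > 830; so the answer is 783.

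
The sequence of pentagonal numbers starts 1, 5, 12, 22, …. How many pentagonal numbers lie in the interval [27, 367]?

The n-th pentagonal number is n(3n−1)/2.
Smallest index with value ≥ 27: n = 5 (giving 35).
Largest index with value ≤ 367: n = 15 (giving 330).
Indices 5 through 15: 11 terms.

11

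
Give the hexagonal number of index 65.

8385

The 65th hexagonal number is n(2n−1) with n = 65.
65·(2·65 − 1) = 65·129 = 8385.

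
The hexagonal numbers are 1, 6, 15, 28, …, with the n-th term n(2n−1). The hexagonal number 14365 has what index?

85

Set n(2n−1) = 14365, giving 2n² − n − 14365 = 0.
The discriminant is 1 + 8·14365 = 114921, and √114921 = 339.
So n = (1 + 339) / 4 = 340/4 = 85.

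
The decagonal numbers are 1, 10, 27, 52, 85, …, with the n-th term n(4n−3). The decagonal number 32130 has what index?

90

Set n(4n−3) = 32130, giving 4n² − 3n − 32130 = 0.
So n = (3 + 717) / 8 = 720/8 = 90.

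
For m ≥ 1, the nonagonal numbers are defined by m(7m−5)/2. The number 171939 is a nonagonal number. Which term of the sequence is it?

222

Set n(7n−5)/2 = 171939, giving 7n² − 5n − 343878 = 0.
The discriminant is 25 + 56·171939 = 9628609, and √9628609 = 3103.
So n = (5 + 3103) / 14 = 3108/14 = 222.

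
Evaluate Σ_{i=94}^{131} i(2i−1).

Σ i(2i−1) = 2Σi² − Σi over i = 94..131.
Σi = 8646 − 4371 = 4275 and Σi² = 757966 − 272459 = 485507.
2·485507 − 1·4275 = 966739.

966739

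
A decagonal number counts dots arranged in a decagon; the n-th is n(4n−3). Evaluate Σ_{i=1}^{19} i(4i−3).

Σ i(4i−3) = 4Σi² − 3Σi over i = 1..19.
Σi = 190 and Σi² = 2470.
4·2470 − 3·190 = 9310.

9310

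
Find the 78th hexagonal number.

12090

The 78th hexagonal number is n(2n−1) with n = 78.
78·(2·78 − 1) = 78·155 = 12090.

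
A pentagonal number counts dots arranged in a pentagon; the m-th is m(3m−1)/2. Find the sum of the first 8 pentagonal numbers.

Σ i(3i−1)/2 = (3Σi² − Σi) / 2 over i = 1..8.
Σi = 36 and Σi² = 204.
(3·204 − 1·36) / 2 = 576/2 = 288.

288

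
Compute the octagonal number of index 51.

7701

The 51st octagonal number is n(3n−2) with n = 51.
51·(3·51 − 2) = 51·151 = 7701.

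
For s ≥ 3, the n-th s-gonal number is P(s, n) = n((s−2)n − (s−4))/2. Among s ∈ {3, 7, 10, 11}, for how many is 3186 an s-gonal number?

s = 3: P(3, 79) = 3160 and P(3, 80) = 3240; 3186 is not s-gonal.
s = 7: P(7, 36) = 3186. ✓
s = 10: P(10, 28) = 3052 and P(10, 29) = 3277; 3186 is not s-gonal.
s = 11: P(11, 27) = 3186. ✓
Hits: s ∈ {7, 11} → 2.

2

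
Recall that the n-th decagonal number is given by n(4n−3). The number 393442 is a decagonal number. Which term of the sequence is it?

Set n(4n−3) = 393442, giving 4n² − 3n − 393442 = 0.
The discriminant is 9 + 16·393442 = 6295081, and √6295081 = 2509.
So n = (3 + 2509) / 8 = 2512/8 = 314.

314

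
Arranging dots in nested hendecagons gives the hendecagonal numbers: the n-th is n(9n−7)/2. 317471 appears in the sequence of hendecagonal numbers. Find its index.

Set n(9n−7)/2 = 317471, giving 9n² − 7n − 634942 = 0.
The discriminant is 49 + 72·317471 = 22857961, and √22857961 = 4781.
So n = (7 + 4781) / 18 = 4788/18 = 266.

266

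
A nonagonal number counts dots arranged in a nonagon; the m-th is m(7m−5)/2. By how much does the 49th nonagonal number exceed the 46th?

49·(7·49 − 5)/2 = 8281 and 46·(7·46 − 5)/2 = 7291.
Difference: 8281 − 7291 = 990.

990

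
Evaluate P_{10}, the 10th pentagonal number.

145

The 10th pentagonal number is n(3n−1)/2 with n = 10.
10·(3·10 − 1)/2 = 10·29/2 = 145.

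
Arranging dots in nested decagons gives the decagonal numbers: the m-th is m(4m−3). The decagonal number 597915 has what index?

Set n(4n−3) = 597915, giving 4n² − 3n − 597915 = 0.
The discriminant is 9 + 16·597915 = 9566649, and √9566649 = 3093.
So n = (3 + 3093) / 8 = 3096/8 = 387.

387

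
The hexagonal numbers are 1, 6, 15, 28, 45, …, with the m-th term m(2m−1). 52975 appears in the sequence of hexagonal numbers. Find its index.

Set n(2n−1) = 52975, giving 2n² − n − 52975 = 0.
The discriminant is 1 + 8·52975 = 423801, and √423801 = 651.
So n = (1 + 651) / 4 = 652/4 = 163.

163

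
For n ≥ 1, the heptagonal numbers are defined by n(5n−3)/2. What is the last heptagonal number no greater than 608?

540

Solve n(5n−3)/2 ≤ 608 for integer n.
n = 15 gives 540 ≤ 608, while n = 16 gives 616 > 608; so the answer is 540.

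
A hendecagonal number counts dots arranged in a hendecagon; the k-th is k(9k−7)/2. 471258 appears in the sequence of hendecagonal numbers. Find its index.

Set n(9n−7)/2 = 471258, giving 9n² − 7n − 942516 = 0.
The discriminant is 49 + 72·471258 = 33930625, and √33930625 = 5825.
So n = (7 + 5825) / 18 = 5832/18 = 324.
Check: 324·(9·324 − 7)/2 = 471258. ✓

324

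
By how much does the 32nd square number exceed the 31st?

n² − (n−1)² = 2n − 1, so 32² − 31² = 2·32 − 1 = 63.

63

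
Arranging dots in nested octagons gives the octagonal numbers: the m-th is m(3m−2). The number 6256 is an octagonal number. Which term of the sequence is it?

Set n(3n−2) = 6256, giving 3n² − 2n − 6256 = 0.
The discriminant is 4 + 12·6256 = 75076, and √75076 = 274.
So n = (2 + 274) / 6 = 276/6 = 46.

46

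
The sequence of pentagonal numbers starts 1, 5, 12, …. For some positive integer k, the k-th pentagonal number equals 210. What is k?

12

Set n(3n−1)/2 = 210, giving 3n² − n − 420 = 0.
The discriminant is 1 + 24·210 = 5041, and √5041 = 71.
So n = (1 + 71) / 6 = 72/6 = 12.
Check: 12·(3·12 − 1)/2 = 210. ✓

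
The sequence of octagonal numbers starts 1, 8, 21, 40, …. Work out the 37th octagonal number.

The 37th octagonal number is n(3n−2) with n = 37.
37·(3·37 − 2) = 37·109 = 4033.

4033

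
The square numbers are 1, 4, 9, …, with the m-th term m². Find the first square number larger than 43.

Solve n² > 43 for integer n.
The largest n with value ≤ 43 is 6 (since 36 ≤ 43 < 49), so the first above is n = 7, value 49.

49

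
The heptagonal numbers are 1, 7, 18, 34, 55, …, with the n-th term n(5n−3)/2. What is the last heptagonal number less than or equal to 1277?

Solve n(5n−3)/2 ≤ 1277 for integer n.
n = 22 gives 1177 ≤ 1277, while n = 23 gives 1288 > 1277; so the answer is 1177.

1177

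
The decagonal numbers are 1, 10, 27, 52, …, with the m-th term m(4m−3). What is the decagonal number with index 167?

The 167th decagonal number is n(4n−3) with n = 167.
167·(4·167 − 3) = 167·665 = 111055.

111055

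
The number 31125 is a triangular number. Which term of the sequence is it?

249

Set n(n+1)/2 = 31125, giving n² + n − 62250 = 0.
So n = (-1 + 499) / 2 = 498/2 = 249.
Check: 249·250/2 = 31125. ✓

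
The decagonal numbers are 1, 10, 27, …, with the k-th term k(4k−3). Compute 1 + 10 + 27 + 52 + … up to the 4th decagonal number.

Σ i(4i−3) = 4Σi² − 3Σi over i = 1..4.
Σi = 10 and Σi² = 30.
4·30 − 3·10 = 90.

90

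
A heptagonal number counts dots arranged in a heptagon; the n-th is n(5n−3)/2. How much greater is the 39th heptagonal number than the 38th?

191

Consecutive heptagonal numbers differ by 5n − 4: here 5·39 − 4 = 191.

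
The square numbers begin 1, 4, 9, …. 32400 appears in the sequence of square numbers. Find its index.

180

We need n² = 32400, so n = √32400 = 180.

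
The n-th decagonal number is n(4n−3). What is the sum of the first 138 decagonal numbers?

Σ i(4i−3) = 4Σi² − 3Σi over i = 1..138.
Σi = 9591 and Σi² = 885569.
4·885569 − 3·9591 = 3513503.

3513503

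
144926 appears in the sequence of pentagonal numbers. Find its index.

311

Set n(3n−1)/2 = 144926, giving 3n² − n − 289852 = 0.
The discriminant is 1 + 24·144926 = 3478225, and √3478225 = 1865.
So n = (1 + 1865) / 6 = 1866/6 = 311.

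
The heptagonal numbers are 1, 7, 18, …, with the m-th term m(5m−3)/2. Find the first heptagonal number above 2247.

Solve n(5n−3)/2 > 2247 for integer n.
The largest n with value ≤ 2247 is 30 (since 2205 ≤ 2247 < 2356), so the first above is n = 31, value 2356.

2356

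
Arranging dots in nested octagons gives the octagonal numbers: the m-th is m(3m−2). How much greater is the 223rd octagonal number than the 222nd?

1333

Consecutive octagonal numbers differ by 6n − 5: here 6·223 − 5 = 1333.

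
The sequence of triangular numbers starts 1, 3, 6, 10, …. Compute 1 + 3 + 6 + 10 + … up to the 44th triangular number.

15180

Σ i(i+1)/2 = (Σi² + Σi) / 2 over i = 1..44.
Σi = 990 and Σi² = 29370.
(1·29370 + 1·990) / 2 = 30360/2 = 15180.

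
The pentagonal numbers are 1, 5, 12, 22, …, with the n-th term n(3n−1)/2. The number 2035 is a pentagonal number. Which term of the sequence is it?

37

Set n(3n−1)/2 = 2035, giving 3n² − n − 4070 = 0.
So n = (1 + 221) / 6 = 222/6 = 37.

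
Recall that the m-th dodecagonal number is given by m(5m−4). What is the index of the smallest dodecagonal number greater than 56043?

107

Solve n(5n−4) > 56043 for integer n.
The largest n with value ≤ 56043 is 106 (since 55756 ≤ 56043 < 56817), so the first above is n = 107, value 56817.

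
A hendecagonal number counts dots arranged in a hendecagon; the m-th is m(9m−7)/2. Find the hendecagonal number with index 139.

The 139th hendecagonal number is n(9n−7)/2 with n = 139.
139·(9·139 − 7)/2 = 139·1244/2 = 139·622 = 86458.

86458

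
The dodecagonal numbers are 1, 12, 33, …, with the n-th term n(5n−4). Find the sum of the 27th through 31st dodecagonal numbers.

Σ i(5i−4) = 5Σi² − 4Σi over i = 27..31.
Σi = 496 − 351 = 145 and Σi² = 10416 − 6201 = 4215.
5·4215 − 4·145 = 20495.

20495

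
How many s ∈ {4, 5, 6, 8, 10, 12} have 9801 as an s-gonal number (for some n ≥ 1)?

2

s = 4: P(4, 99) = 9801. ✓
s = 5: P(5, 81) = 9801. ✓
s = 6: P(6, 70) = 9730 and P(6, 71) = 10011; 9801 is not s-gonal.
s = 8: P(8, 57) = 9633 and P(8, 58) = 9976; 9801 is not s-gonal.
s = 10: P(10, 49) = 9457 and P(10, 50) = 9850; 9801 is not s-gonal.
s = 12: P(12, 44) = 9504 and P(12, 45) = 9945; 9801 is not s-gonal.
Hits: s ∈ {4, 5} → 2.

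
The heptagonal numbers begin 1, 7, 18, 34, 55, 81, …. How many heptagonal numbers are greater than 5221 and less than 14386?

The n-th heptagonal number is n(5n−3)/2.
Smallest index with value > 5221: n = 47 (giving 5452).
Largest index with value < 14386: n = 76 (giving 14326).
Indices 47 through 76: 30 terms.

30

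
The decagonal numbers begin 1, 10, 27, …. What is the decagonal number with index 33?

4257

The 33rd decagonal number is n(4n−3) with n = 33.
33·(4·33 − 3) = 33·129 = 4257.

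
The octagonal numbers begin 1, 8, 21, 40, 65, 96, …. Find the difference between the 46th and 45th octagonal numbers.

271

Consecutive octagonal numbers differ by 6n − 5: here 6·46 − 5 = 271.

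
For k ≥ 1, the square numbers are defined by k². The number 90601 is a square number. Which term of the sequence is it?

301

We need n² = 90601, so n = √90601 = 301.
Check: 301² = 90601. ✓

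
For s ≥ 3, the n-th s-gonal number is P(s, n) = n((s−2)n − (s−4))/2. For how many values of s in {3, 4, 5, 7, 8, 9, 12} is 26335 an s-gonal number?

1

s = 3: P(3, 229) = 26335. ✓
s = 4: P(4, 162) = 26244 and P(4, 163) = 26569; 26335 is not s-gonal.
s = 5: P(5, 132) = 26070 and P(5, 133) = 26467; 26335 is not s-gonal.
s = 7: P(7, 102) = 25857 and P(7, 103) = 26368; 26335 is not s-gonal.
s = 8: P(8, 94) = 26320 and P(8, 95) = 26885; 26335 is not s-gonal.
s = 9: P(9, 87) = 26274 and P(9, 88) = 26884; 26335 is not s-gonal.
s = 12: P(12, 72) = 25632 and P(12, 73) = 26353; 26335 is not s-gonal.
Hits: s ∈ {3} → 1.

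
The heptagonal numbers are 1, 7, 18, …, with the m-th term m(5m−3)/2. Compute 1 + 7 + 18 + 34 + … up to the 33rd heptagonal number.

30481

Σ i(5i−3)/2 = (5Σi² − 3Σi) / 2 over i = 1..33.
Σi = 561 and Σi² = 12529.
(5·12529 − 3·561) / 2 = 60962/2 = 30481.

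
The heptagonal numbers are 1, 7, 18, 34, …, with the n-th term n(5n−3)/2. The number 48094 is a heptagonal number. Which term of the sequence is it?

Set n(5n−3)/2 = 48094, giving 5n² − 3n − 96188 = 0.
So n = (3 + 1387) / 10 = 1390/10 = 139.
Check: 139·(5·139 − 3)/2 = 48094. ✓

139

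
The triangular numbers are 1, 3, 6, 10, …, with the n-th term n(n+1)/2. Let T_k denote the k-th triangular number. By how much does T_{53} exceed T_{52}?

Consecutive triangular numbers differ by n: T_{53} − T_{52} = 53.

53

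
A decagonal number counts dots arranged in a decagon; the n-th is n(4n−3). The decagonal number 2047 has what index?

23

Set n(4n−3) = 2047, giving 4n² − 3n − 2047 = 0.
The discriminant is 9 + 16·2047 = 32761, and √32761 = 181.
So n = (3 + 181) / 8 = 184/8 = 23.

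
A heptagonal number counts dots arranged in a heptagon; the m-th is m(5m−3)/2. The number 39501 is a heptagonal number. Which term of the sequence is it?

126

Set n(5n−3)/2 = 39501, giving 5n² − 3n − 79002 = 0.
So n = (3 + 1257) / 10 = 1260/10 = 126.
Check: 126·(5·126 − 3)/2 = 39501. ✓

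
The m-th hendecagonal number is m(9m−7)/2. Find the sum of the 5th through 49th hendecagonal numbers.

177525

Σ i(9i−7)/2 = (9Σi² − 7Σi) / 2 over i = 5..49.
Σi = 1225 − 10 = 1215 and Σi² = 40425 − 30 = 40395.
(9·40395 − 7·1215) / 2 = 355050/2 = 177525.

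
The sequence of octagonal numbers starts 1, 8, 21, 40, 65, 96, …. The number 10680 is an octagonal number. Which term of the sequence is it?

Set n(3n−2) = 10680, giving 3n² − 2n − 10680 = 0.
So n = (2 + 358) / 6 = 360/6 = 60.
Check: 60·(3·60 − 2) = 10680. ✓

60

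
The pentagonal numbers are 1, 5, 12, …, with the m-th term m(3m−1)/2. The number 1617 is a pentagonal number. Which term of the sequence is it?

33

Set n(3n−1)/2 = 1617, giving 3n² − n − 3234 = 0.
The discriminant is 1 + 24·1617 = 38809, and √38809 = 197.
So n = (1 + 197) / 6 = 198/6 = 33.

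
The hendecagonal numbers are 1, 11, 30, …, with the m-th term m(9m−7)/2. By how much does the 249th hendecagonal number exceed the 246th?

6672

249·(9·249 − 7)/2 = 278133 and 246·(9·246 − 7)/2 = 271461.
Difference: 278133 − 271461 = 6672.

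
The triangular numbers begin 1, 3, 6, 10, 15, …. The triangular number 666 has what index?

36

Set n(n+1)/2 = 666, giving n² + n − 1332 = 0.
The discriminant is 1 + 8·666 = 5329, and √5329 = 73.
So n = (-1 + 73) / 2 = 72/2 = 36.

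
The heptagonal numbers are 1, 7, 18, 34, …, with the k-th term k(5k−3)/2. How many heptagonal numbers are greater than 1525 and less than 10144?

38

The n-th heptagonal number is n(5n−3)/2.
Smallest index with value > 1525: n = 26 (giving 1651).
Largest index with value < 10144: n = 63 (giving 9828).
Indices 26 through 63: 38 terms.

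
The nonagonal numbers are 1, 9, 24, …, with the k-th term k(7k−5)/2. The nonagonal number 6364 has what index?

Set n(7n−5)/2 = 6364, giving 7n² − 5n − 12728 = 0.
The discriminant is 25 + 56·6364 = 356409, and √356409 = 597.
So n = (5 + 597) / 14 = 602/14 = 43.
Check: 43·(7·43 − 5)/2 = 6364. ✓

43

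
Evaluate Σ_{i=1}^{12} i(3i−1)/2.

Σ i(3i−1)/2 = (3Σi² − Σi) / 2 over i = 1..12.
Σi = 78 and Σi² = 650.
(3·650 − 1·78) / 2 = 1872/2 = 936.

936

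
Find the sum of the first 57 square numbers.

63365

Σ_{i=1}^{57} i² = 57·58·115/6 = 63365.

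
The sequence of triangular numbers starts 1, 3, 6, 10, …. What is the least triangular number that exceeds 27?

28

Solve n(n+1)/2 > 27 for integer n.
The largest n with value ≤ 27 is 6 (since 21 ≤ 27 < 28), so the first above is n = 7, value 28.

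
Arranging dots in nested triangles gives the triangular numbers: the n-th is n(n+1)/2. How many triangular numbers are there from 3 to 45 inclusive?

The n-th triangular number is n(n+1)/2.
Smallest index with value ≥ 3: n = 2 (giving 3).
Largest index with value ≤ 45: n = 9 (giving 45).
Indices 2 through 9: 8 terms.

8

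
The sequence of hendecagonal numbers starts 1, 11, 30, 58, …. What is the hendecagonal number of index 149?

99383

149·(9·149 − 7)/2 = 149·1334/2 = 149·667 = 99383.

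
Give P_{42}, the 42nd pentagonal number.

2625

The 42nd pentagonal number is n(3n−1)/2 with n = 42.
42·(3·42 − 1)/2 = 42·125/2 = 2625.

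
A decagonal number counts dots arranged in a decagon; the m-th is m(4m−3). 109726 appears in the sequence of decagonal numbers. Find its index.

Set n(4n−3) = 109726, giving 4n² − 3n − 109726 = 0.
So n = (3 + 1325) / 8 = 1328/8 = 166.
Check: 166·(4·166 − 3) = 109726. ✓

166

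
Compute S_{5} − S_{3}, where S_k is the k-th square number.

5² = 25 and 3² = 9.
Difference: 25 − 9 = 16.

16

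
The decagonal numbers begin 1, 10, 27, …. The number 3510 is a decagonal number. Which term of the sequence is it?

30

Set n(4n−3) = 3510, giving 4n² − 3n − 3510 = 0.
So n = (3 + 237) / 8 = 240/8 = 30.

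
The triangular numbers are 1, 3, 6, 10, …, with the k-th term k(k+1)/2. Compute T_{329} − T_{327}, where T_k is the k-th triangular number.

329·330/2 = 54285 and 327·328/2 = 53628.
Difference: 54285 − 53628 = 657.

657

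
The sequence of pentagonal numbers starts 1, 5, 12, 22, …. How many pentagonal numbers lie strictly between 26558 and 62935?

71

The n-th pentagonal number is n(3n−1)/2.
Smallest index with value > 26558: n = 134 (giving 26867).
Largest index with value < 62935: n = 204 (giving 62322).
Indices 134 through 204: 71 terms.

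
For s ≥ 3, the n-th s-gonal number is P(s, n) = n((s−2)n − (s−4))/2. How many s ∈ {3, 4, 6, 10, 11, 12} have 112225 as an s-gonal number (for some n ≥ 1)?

s = 3: P(3, 473) = 112101 and P(3, 474) = 112575; 112225 is not s-gonal.
s = 4: P(4, 335) = 112225. ✓
s = 6: P(6, 237) = 112101 and P(6, 238) = 113050; 112225 is not s-gonal.
s = 10: P(10, 167) = 111055 and P(10, 168) = 112392; 112225 is not s-gonal.
s = 11: P(11, 158) = 111785 and P(11, 159) = 113208; 112225 is not s-gonal.
s = 12: P(12, 150) = 111900 and P(12, 151) = 113401; 112225 is not s-gonal.
Hits: s ∈ {4} → 1.

1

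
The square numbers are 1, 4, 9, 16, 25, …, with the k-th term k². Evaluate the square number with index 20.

400

The 20th square number is n² with n = 20.
20² = 400.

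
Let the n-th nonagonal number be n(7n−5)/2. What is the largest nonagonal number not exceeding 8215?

7944

Solve n(7n−5)/2 ≤ 8215 for integer n.
n = 48 gives 7944 ≤ 8215, while n = 49 gives 8281 > 8215; so the answer is 7944.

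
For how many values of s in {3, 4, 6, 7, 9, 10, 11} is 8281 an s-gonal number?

s = 3: P(3, 128) = 8256 and P(3, 129) = 8385; 8281 is not s-gonal.
s = 4: P(4, 91) = 8281. ✓
s = 6: P(6, 64) = 8128 and P(6, 65) = 8385; 8281 is not s-gonal.
s = 7: P(7, 57) = 8037 and P(7, 58) = 8323; 8281 is not s-gonal.
s = 9: P(9, 49) = 8281. ✓
s = 10: P(10, 45) = 7965 and P(10, 46) = 8326; 8281 is not s-gonal.
s = 11: P(11, 43) = 8170 and P(11, 44) = 8558; 8281 is not s-gonal.
Hits: s ∈ {4, 9} → 2.

2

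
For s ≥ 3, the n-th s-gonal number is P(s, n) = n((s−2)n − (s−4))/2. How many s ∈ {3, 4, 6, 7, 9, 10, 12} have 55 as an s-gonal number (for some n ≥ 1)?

2

s = 3: P(3, 10) = 55. ✓
s = 4: P(4, 7) = 49 and P(4, 8) = 64; 55 is not s-gonal.
s = 6: P(6, 5) = 45 and P(6, 6) = 66; 55 is not s-gonal.
s = 7: P(7, 5) = 55. ✓
s = 9: P(9, 4) = 46 and P(9, 5) = 75; 55 is not s-gonal.
s = 10: P(10, 4) = 52 and P(10, 5) = 85; 55 is not s-gonal.
s = 12: P(12, 3) = 33 and P(12, 4) = 64; 55 is not s-gonal.
Hits: s ∈ {3, 7} → 2.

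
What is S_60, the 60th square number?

The 60th square number is n² with n = 60.
60² = 3600.

3600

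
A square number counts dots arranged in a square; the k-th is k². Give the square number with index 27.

729

27² = 729.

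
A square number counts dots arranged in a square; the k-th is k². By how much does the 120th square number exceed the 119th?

n² − (n−1)² = 2n − 1, so 120² − 119² = 2·120 − 1 = 239.

239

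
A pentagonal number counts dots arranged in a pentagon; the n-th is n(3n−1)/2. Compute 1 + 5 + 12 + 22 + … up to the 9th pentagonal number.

Σ i(3i−1)/2 = (3Σi² − Σi) / 2 over i = 1..9.
Σi = 45 and Σi² = 285.
(3·285 − 1·45) / 2 = 810/2 = 405.

405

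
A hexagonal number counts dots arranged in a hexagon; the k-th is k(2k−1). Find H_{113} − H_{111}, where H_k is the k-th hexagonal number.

113·(2·113 − 1) = 25425 and 111·(2·111 − 1) = 24531.
Difference: 25425 − 24531 = 894.

894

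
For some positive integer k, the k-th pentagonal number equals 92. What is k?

Set n(3n−1)/2 = 92, giving 3n² − n − 184 = 0.
So n = (1 + 47) / 6 = 48/6 = 8.

8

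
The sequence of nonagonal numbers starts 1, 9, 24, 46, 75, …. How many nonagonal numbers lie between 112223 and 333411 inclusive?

The n-th nonagonal number is n(7n−5)/2.
Smallest index with value ≥ 112223: n = 180 (giving 112950).
Largest index with value ≤ 333411: n = 309 (giving 333411).
Indices 180 through 309: 130 terms.

130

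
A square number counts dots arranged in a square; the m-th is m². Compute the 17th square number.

The 17th square number is n² with n = 17.
17² = 289.

289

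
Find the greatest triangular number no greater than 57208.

56953

Solve n(n+1)/2 ≤ 57208 for integer n.
n = 337 gives 56953 ≤ 57208, while n = 338 gives 57291 > 57208; so the answer is 56953.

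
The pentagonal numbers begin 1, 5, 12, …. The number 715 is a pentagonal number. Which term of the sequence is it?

Set n(3n−1)/2 = 715, giving 3n² − n − 1430 = 0.
The discriminant is 1 + 24·715 = 17161, and √17161 = 131.
So n = (1 + 131) / 6 = 132/6 = 22.

22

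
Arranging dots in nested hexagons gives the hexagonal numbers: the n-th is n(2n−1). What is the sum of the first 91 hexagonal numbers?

Σ i(2i−1) = 2Σi² − Σi over i = 1..91.
Σi = 4186 and Σi² = 255346.
2·255346 − 1·4186 = 506506.

506506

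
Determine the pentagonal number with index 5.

The 5th pentagonal number is n(3n−1)/2 with n = 5.
5·(3·5 − 1)/2 = 5·14/2 = 5·7 = 35.

35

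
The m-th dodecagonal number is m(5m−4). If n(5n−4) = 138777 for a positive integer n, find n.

Set n(5n−4) = 138777, giving 5n² − 4n − 138777 = 0.
The discriminant is 16 + 20·138777 = 2775556, and √2775556 = 1666.
So n = (4 + 1666) / 10 = 1670/10 = 167.
Check: 167·(5·167 − 4) = 138777. ✓

167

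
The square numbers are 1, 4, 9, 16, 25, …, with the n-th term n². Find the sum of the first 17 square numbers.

Σ_{i=1}^{17} i² = 17·18·35/6 = 1785.

1785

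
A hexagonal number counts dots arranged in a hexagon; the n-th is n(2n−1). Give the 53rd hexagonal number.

5565

The 53rd hexagonal number is n(2n−1) with n = 53.
53·(2·53 − 1) = 53·105 = 5565.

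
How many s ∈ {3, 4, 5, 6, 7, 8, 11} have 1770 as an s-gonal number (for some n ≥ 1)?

2

s = 3: P(3, 59) = 1770. ✓
s = 4: P(4, 42) = 1764 and P(4, 43) = 1849; 1770 is not s-gonal.
s = 5: P(5, 34) = 1717 and P(5, 35) = 1820; 1770 is not s-gonal.
s = 6: P(6, 30) = 1770. ✓
s = 7: P(7, 26) = 1651 and P(7, 27) = 1782; 1770 is not s-gonal.
s = 8: P(8, 24) = 1680 and P(8, 25) = 1825; 1770 is not s-gonal.
s = 11: P(11, 20) = 1730 and P(11, 21) = 1911; 1770 is not s-gonal.
Hits: s ∈ {3, 6} → 2.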